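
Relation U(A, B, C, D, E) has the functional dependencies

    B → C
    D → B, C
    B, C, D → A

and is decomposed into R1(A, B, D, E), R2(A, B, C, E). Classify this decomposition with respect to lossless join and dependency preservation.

Lossless test: (A, B, E)⁺ = {A, B, C, E}, which contains all of one fragment — lossless.
Dependency preservation: D → B, C; B, C, D → A are not contained in any single fragment, but the restricted closure of each left-hand side across the fragments still reaches the right-hand side; the remaining FDs each lie inside some fragment. All dependencies are preserved.

lossless and dependency-preserving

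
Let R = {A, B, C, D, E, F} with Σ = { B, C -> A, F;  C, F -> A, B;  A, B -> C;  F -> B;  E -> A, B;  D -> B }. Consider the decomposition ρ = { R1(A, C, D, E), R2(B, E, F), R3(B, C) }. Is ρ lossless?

Chase test. Columns are A, B, C, D, E, F; row i has aⱼ where attribute j ∈ Ri, else bᵢⱼ.
Initial tableau (one row per fragment):
  row 1: a1 b12 a3 a4 a5 b16
  row 2: b21 a2 b23 b24 a5 a6
  row 3: b31 a2 a3 b34 b35 b36
Rows 1 and 2 agree on E; apply E→A, B and equate their A, B entries.
Rows 1 and 3 agree on B, C; apply B, C→A, F and equate their A, F entries.
Rows 1 and 2 agree on A, B; apply A, B→C and equate their C entries.
Rows 1 and 2 agree on B, C; apply B, C→A, F and equate their A, F entries.
Row 1 is now all distinguished symbols — the join is lossless.

Yes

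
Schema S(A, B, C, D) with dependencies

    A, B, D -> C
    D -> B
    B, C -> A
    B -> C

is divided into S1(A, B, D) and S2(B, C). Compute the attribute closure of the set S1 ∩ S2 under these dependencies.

S1 ∩ S2 = {B}.
B → C applies, adding C
B, C → A applies, adding A
Closure: {A, B, C}.

A, B, C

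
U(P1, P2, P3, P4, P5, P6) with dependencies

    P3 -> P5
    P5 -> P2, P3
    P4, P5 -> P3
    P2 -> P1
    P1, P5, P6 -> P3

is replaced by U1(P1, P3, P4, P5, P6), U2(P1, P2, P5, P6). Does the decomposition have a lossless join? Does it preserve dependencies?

lossless and dependency-preserving

Lossless test: (P1, P5, P6)⁺ = {P1, P2, P3, P5, P6}, which contains all of one fragment — lossless.
Dependency preservation: P5 → P2, P3 is not contained in any single fragment, but the restricted closure of its left-hand side across the fragments still reaches the right-hand side; the remaining FDs each lie inside some fragment. All dependencies are preserved.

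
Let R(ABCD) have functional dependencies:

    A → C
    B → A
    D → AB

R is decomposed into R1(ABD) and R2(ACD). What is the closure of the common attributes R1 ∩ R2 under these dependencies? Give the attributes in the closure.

R1 ∩ R2 = {AD}.
A → C applies, adding C
D → AB applies, adding B
Closure: {ABCD}.

ABCD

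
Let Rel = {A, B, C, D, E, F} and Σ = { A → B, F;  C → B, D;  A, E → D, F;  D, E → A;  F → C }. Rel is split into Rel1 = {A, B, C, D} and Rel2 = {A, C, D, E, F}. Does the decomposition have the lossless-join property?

Yes

Common attributes: Rel1 ∩ Rel2 = {A, C, D}.
Closure of {A, C, D}: A → B, F applies, adding B, F. So (A, C, D)⁺ = {A, B, C, D, F}.
This closure contains every attribute of Rel1, so Rel1 ∩ Rel2 → Rel1. The join is lossless.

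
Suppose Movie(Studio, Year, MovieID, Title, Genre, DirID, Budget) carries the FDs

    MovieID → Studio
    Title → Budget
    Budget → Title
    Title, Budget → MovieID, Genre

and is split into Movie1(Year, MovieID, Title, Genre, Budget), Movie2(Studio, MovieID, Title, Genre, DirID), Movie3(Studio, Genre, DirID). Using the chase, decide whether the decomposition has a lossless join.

No

Chase test. Columns are Studio, Year, MovieID, Title, Genre, DirID, Budget; row i has aⱼ where attribute j ∈ Moviei, else bᵢⱼ.
Initial tableau (one row per fragment):
  row 1: b11 a2 a3 a4 a5 b16 a7
  row 2: a1 b22 a3 a4 a5 a6 b27
  row 3: a1 b32 b33 b34 a5 a6 b37
Rows 1 and 2 agree on MovieID; apply MovieID→Studio and equate their Studio entries.
Rows 1 and 2 agree on Title; apply Title→Budget and equate their Budget entries.
No row becomes fully distinguished — the join is lossy.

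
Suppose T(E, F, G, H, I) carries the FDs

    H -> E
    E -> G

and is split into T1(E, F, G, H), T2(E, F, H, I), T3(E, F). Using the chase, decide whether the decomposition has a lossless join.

Yes

Chase test. Columns are E, F, G, H, I; row i has aⱼ where attribute j ∈ Ti, else bᵢⱼ.
Initial tableau (one row per fragment):
  row 1: a1 a2 a3 a4 b15
  row 2: a1 a2 b23 a4 a5
  row 3: a1 a2 b33 b34 b35
Rows 1 and 2 agree on E; apply E→G and equate their G entries.
Rows 1 and 3 agree on E; apply E→G and equate their G entries.
Row 2 is now all distinguished symbols — the join is lossless.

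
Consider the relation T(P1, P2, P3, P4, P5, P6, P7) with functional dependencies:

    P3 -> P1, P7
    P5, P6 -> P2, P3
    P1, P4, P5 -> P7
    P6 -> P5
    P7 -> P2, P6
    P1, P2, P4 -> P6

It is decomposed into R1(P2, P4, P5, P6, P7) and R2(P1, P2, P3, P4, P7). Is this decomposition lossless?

Yes

Common attributes: R1 ∩ R2 = {P2, P4, P7}.
Closure of {P2, P4, P7}: P7 → P2, P6 applies, adding P6; P6 → P5 applies, adding P5; P5, P6 → P2, P3 applies, adding P3; P3 → P1, P7 applies, adding P1. So (P2, P4, P7)⁺ = {P1, P2, P3, P4, P5, P6, P7}.
This closure contains every attribute of R1, so R1 ∩ R2 → R1. The join is lossless.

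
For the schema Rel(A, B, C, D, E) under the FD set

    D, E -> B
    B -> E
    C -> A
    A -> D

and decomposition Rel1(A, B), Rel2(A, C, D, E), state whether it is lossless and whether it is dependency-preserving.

lossy and not dependency-preserving

Lossless test: (A)⁺ = {A, D}, which is a superkey of neither fragment — lossy.
Dependency preservation: the restricted closure of {D, E} across the fragments never reaches {B}, so D, E → B cannot be enforced without a join — not preserved.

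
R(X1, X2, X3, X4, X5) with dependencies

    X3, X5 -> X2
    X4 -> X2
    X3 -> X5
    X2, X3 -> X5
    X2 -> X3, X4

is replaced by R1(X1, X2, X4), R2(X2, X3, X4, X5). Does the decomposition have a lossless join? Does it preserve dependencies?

lossless and dependency-preserving

Lossless test: (X2, X4)⁺ = {X2, X3, X4, X5}, which contains all of one fragment — lossless.
Dependency preservation: every FD's attributes lie within a single fragment, so each can be enforced locally — preserved.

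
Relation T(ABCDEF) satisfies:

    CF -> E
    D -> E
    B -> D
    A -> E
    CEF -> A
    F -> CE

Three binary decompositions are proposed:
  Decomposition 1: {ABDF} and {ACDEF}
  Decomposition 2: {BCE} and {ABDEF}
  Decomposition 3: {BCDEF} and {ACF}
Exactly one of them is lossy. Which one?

Decomposition 2

Decomposition 1: common = {ADF}, closure = {ACDEF} → lossless.
Decomposition 2: common = {BE}, closure = {BDE} → lossy.
Decomposition 3: common = {CF}, closure = {ACEF} → lossless.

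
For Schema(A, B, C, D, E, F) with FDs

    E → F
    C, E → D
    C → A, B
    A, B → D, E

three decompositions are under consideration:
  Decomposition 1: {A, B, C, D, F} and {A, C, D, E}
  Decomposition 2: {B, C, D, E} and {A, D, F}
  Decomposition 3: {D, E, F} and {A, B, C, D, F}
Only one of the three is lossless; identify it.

Decomposition 1

Decomposition 1: common = {A, C, D}, closure = {A, B, C, D, E, F} → lossless.
Decomposition 2: common = {D}, closure = {D} → lossy.
Decomposition 3: common = {D, F}, closure = {D, F} → lossy.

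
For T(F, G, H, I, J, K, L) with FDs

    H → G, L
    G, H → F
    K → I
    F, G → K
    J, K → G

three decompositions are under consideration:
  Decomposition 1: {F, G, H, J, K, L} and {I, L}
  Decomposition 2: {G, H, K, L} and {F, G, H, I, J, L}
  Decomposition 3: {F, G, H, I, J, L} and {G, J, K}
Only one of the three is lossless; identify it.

Decomposition 1: common = {L}, closure = {L} → lossy.
Decomposition 2: common = {G, H, L}, closure = {F, G, H, I, K, L} → lossless.
Decomposition 3: common = {G, J}, closure = {G, J} → lossy.

Decomposition 2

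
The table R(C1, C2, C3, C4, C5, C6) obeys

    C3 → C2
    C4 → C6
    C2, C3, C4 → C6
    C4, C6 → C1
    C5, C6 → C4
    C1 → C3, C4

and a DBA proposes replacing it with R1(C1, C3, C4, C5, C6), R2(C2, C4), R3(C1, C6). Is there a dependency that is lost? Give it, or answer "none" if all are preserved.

Check C3 → C2: no single fragment contains all of {C2, C3}, and the restricted closure of {C3} across the fragments never reaches {C2}.
C4 → C6 is preserved.
C2, C3, C4 → C6 is preserved.
C4, C6 → C1 is preserved.
C5, C6 → C4 is preserved.
C1 → C3, C4 is preserved.

C3 → C2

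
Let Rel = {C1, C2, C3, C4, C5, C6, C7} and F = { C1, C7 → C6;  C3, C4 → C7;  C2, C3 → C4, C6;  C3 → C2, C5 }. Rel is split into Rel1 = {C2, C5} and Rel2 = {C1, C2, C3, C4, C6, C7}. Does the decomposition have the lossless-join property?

Common attributes: Rel1 ∩ Rel2 = {C2}.
No dependency enlarges {C2}, so (C2)⁺ = {C2}.
The closure contains neither all of Rel1 = {C2, C5} nor all of Rel2 = {C1, C2, C3, C4, C6, C7}, so the common attributes are not a superkey of either fragment. The join is lossy.

No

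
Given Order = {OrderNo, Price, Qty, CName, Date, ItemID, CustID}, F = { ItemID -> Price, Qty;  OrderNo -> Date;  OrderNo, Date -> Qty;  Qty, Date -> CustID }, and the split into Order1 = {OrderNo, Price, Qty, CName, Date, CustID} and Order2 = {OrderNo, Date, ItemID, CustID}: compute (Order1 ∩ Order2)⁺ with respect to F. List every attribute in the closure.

Order1 ∩ Order2 = {OrderNo, Date, CustID}.
OrderNo, Date → Qty applies, adding Qty
Closure: {OrderNo, Qty, Date, CustID}.

OrderNo, Qty, Date, CustID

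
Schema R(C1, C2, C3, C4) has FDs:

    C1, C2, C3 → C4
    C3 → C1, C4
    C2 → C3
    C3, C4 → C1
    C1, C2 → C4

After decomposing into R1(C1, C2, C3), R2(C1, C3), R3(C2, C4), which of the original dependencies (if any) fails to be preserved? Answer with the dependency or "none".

C3 → C1, C4

Check C3 → C1, C4: no single fragment contains all of {C1, C3, C4}, and the restricted closure of {C3} across the fragments never reaches {C1, C4}.
C1, C2, C3 → C4 is preserved.
C2 → C3 is preserved.
C3, C4 → C1 is preserved.
C1, C2 → C4 is preserved.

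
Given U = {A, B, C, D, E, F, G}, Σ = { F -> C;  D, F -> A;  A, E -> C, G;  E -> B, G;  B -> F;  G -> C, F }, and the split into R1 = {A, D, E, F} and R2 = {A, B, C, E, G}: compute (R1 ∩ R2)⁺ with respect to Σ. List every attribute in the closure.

A, B, C, E, F, G

R1 ∩ R2 = {A, E}.
A, E → C, G applies, adding C, G
E → B, G applies, adding B
B → F applies, adding F
Closure: {A, B, C, E, F, G}.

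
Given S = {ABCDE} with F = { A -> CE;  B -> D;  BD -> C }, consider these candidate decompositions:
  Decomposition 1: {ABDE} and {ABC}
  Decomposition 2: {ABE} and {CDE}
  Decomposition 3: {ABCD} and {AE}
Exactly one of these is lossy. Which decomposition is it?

Decomposition 2

Decomposition 1: common = {AB}, closure = {ABCDE} → lossless.
Decomposition 2: common = {E}, closure = {E} → lossy.
Decomposition 3: common = {A}, closure = {ACE} → lossless.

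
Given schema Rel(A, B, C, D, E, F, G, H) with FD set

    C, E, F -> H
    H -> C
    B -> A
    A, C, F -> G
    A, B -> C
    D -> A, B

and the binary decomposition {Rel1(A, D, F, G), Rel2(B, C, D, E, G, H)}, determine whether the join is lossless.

Common attributes: Rel1 ∩ Rel2 = {D, G}.
Closure of {D, G}: D → A, B applies, adding A, B; A, B → C applies, adding C. So (D, G)⁺ = {A, B, C, D, G}.
The closure contains neither all of Rel1 = {A, D, F, G} nor all of Rel2 = {B, C, D, E, G, H}, so the common attributes are not a superkey of either fragment. The join is lossy.

No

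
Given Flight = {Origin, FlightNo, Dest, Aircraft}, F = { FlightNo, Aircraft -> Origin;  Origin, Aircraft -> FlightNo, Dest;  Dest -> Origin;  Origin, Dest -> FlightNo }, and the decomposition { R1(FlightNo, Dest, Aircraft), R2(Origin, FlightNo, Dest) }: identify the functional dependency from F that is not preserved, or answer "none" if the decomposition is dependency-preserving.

Origin, Aircraft -> FlightNo, Dest

Check Origin, Aircraft → FlightNo, Dest: no single fragment contains all of {Origin, FlightNo, Dest, Aircraft}, and the restricted closure of {Origin, Aircraft} across the fragments never reaches {FlightNo, Dest}.
FlightNo, Aircraft → Origin is preserved.
Dest → Origin is preserved.
Origin, Dest → FlightNo is preserved.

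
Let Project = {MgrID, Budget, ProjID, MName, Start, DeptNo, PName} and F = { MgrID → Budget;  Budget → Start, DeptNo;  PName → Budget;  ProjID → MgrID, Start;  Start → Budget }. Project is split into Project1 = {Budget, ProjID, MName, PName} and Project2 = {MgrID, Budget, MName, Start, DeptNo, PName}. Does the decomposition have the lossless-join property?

Common attributes: Project1 ∩ Project2 = {Budget, MName, PName}.
Closure of {Budget, MName, PName}: Budget → Start, DeptNo applies, adding Start, DeptNo. So (Budget, MName, PName)⁺ = {Budget, MName, Start, DeptNo, PName}.
The closure contains neither all of Project1 = {Budget, ProjID, MName, PName} nor all of Project2 = {MgrID, Budget, MName, Start, DeptNo, PName}, so the common attributes are not a superkey of either fragment. The join is lossy.

No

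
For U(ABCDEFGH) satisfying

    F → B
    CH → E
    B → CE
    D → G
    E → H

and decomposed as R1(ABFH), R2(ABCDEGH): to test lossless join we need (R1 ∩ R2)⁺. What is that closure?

R1 ∩ R2 = {ABH}.
B → CE applies, adding CE
Closure: {ABCEH}.

ABCEH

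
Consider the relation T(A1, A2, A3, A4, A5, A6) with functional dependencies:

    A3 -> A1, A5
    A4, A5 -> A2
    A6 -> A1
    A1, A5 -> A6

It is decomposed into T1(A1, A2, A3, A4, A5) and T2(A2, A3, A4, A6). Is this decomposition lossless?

Yes

Common attributes: T1 ∩ T2 = {A2, A3, A4}.
Closure of {A2, A3, A4}: A3 → A1, A5 applies, adding A1, A5; A1, A5 → A6 applies, adding A6. So (A2, A3, A4)⁺ = {A1, A2, A3, A4, A5, A6}.
This closure contains every attribute of T1, so T1 ∩ T2 → T1. The join is lossless.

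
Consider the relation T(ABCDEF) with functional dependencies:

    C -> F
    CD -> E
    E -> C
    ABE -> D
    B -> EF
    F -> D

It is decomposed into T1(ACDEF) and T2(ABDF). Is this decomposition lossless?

No

Common attributes: T1 ∩ T2 = {ADF}.
No dependency enlarges {ADF}, so (ADF)⁺ = {ADF}.
The closure contains neither all of T1 = {ACDEF} nor all of T2 = {ABDF}, so the common attributes are not a superkey of either fragment. The join is lossy.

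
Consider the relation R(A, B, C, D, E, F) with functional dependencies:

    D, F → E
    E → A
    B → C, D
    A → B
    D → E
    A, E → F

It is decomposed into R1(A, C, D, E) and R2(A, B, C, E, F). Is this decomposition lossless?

Yes

Common attributes: R1 ∩ R2 = {A, C, E}.
Closure of {A, C, E}: A → B applies, adding B; A, E → F applies, adding F; B → C, D applies, adding D. So (A, C, E)⁺ = {A, B, C, D, E, F}.
This closure contains every attribute of R1, so R1 ∩ R2 → R1. The join is lossless.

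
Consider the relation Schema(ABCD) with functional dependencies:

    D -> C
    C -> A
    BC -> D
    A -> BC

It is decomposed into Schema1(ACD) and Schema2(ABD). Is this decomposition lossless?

Common attributes: Schema1 ∩ Schema2 = {AD}.
Closure of {AD}: D → C applies, adding C; A → BC applies, adding B. So (AD)⁺ = {ABCD}.
This closure contains every attribute of Schema1, so Schema1 ∩ Schema2 → Schema1. The join is lossless.

Yes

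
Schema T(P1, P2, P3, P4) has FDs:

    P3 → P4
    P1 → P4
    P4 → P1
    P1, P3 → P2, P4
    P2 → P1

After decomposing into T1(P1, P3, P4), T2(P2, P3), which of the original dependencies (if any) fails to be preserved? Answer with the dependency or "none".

P2 → P1

Check P2 → P1: no single fragment contains all of {P1, P2}, and the restricted closure of {P2} across the fragments never reaches {P1}.
P3 → P4 is preserved.
P1 → P4 is preserved.
P4 → P1 is preserved.
P1, P3 → P2, P4 is preserved.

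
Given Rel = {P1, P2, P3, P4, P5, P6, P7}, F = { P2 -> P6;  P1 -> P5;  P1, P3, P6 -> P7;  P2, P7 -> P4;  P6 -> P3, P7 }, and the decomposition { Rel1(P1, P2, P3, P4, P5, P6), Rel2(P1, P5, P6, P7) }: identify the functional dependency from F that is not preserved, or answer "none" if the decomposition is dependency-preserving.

P2 → P6 lies within Rel1.
P1 → P5 lies within Rel1.
P1, P3, P6 → P7: restricted closure across fragments reaches P7.
P2, P7 → P4: restricted closure across fragments reaches P4.
P6 → P3, P7: restricted closure across fragments reaches P3, P7.
Every dependency is enforceable on the fragments, so the decomposition is dependency-preserving.

none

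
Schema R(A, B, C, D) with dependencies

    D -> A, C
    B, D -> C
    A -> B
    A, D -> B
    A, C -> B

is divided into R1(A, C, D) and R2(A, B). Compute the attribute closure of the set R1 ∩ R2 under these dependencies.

R1 ∩ R2 = {A}.
A → B applies, adding B
Closure: {A, B}.

A, B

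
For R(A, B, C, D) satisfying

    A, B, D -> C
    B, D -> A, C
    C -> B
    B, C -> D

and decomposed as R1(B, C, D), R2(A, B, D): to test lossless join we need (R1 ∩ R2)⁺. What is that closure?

A, B, C, D

R1 ∩ R2 = {B, D}.
B, D → A, C applies, adding A, C
Closure: {A, B, C, D}.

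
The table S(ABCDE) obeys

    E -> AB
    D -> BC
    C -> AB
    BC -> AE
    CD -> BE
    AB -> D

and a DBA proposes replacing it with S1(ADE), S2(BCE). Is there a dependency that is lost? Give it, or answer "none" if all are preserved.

Check AB → D: no single fragment contains all of {ABD}, and the restricted closure of {AB} across the fragments never reaches {D}.
E → AB is preserved.
D → BC is preserved.
C → AB is preserved.
BC → AE is preserved.
CD → BE is preserved.

AB -> D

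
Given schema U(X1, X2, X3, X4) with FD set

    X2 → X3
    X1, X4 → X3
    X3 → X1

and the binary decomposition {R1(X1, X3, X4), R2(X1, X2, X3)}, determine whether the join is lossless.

Common attributes: R1 ∩ R2 = {X1, X3}.
No dependency enlarges {X1, X3}, so (X1, X3)⁺ = {X1, X3}.
The closure contains neither all of R1 = {X1, X3, X4} nor all of R2 = {X1, X2, X3}, so the common attributes are not a superkey of either fragment. The join is lossy.

No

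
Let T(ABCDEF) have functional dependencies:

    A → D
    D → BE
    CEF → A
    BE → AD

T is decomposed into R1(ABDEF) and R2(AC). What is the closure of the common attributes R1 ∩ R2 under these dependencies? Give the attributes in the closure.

R1 ∩ R2 = {A}.
A → D applies, adding D
D → BE applies, adding BE
Closure: {ABDE}.

ABDE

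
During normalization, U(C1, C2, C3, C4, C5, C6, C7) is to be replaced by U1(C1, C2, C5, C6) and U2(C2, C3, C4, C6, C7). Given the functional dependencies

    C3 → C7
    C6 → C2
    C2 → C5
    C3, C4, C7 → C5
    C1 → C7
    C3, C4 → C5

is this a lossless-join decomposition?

No

Common attributes: U1 ∩ U2 = {C2, C6}.
Closure of {C2, C6}: C2 → C5 applies, adding C5. So (C2, C6)⁺ = {C2, C5, C6}.
The closure contains neither all of U1 = {C1, C2, C5, C6} nor all of U2 = {C2, C3, C4, C6, C7}, so the common attributes are not a superkey of either fragment. The join is lossy.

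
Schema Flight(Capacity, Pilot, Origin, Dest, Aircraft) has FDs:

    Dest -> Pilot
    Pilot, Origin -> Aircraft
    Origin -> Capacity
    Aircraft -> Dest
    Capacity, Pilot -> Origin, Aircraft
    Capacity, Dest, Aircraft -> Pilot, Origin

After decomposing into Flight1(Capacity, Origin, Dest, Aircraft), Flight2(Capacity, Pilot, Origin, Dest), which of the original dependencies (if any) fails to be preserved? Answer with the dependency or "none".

Dest → Pilot lies within Flight2.
Pilot, Origin → Aircraft: restricted closure across fragments reaches Aircraft.
Origin → Capacity lies within Flight1.
Aircraft → Dest lies within Flight1.
Capacity, Pilot → Origin, Aircraft: restricted closure across fragments reaches Origin, Aircraft.
Capacity, Dest, Aircraft → Pilot, Origin: restricted closure across fragments reaches Pilot, Origin.
Every dependency is enforceable on the fragments, so the decomposition is dependency-preserving.

none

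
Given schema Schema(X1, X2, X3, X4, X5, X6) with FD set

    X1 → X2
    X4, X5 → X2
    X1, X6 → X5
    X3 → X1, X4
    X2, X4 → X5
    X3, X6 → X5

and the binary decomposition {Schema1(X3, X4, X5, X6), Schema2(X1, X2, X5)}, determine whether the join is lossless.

Common attributes: Schema1 ∩ Schema2 = {X5}.
No dependency enlarges {X5}, so (X5)⁺ = {X5}.
The closure contains neither all of Schema1 = {X3, X4, X5, X6} nor all of Schema2 = {X1, X2, X5}, so the common attributes are not a superkey of either fragment. The join is lossy.

No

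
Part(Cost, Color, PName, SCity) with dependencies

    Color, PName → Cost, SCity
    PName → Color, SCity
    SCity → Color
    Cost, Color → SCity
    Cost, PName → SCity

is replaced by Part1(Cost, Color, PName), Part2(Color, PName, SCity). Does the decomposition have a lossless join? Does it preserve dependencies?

Lossless test: (Color, PName)⁺ = {Cost, Color, PName, SCity}, which contains all of one fragment — lossless.
Dependency preservation: the restricted closure of {Cost, Color} across the fragments never reaches {SCity}, so Cost, Color → SCity cannot be enforced without a join — not preserved.

lossless but not dependency-preserving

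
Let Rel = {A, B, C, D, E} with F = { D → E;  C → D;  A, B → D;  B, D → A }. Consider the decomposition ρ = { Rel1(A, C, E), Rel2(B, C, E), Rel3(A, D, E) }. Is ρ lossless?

Chase test. Columns are A, B, C, D, E; row i has aⱼ where attribute j ∈ Reli, else bᵢⱼ.
Initial tableau (one row per fragment):
  row 1: a1 b12 a3 b14 a5
  row 2: b21 a2 a3 b24 a5
  row 3: a1 b32 b33 a4 a5
Rows 1 and 2 agree on C; apply C→D and equate their D entries.
No row becomes fully distinguished — the join is lossy.

No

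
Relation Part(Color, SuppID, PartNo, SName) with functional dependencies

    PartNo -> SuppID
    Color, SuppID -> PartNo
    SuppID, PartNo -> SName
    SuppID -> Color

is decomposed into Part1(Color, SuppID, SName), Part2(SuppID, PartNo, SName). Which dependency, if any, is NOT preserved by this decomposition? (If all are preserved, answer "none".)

PartNo → SuppID lies within Part2.
Color, SuppID → PartNo: restricted closure across fragments reaches PartNo.
SuppID, PartNo → SName lies within Part2.
SuppID → Color lies within Part1.
Every dependency is enforceable on the fragments, so the decomposition is dependency-preserving.

none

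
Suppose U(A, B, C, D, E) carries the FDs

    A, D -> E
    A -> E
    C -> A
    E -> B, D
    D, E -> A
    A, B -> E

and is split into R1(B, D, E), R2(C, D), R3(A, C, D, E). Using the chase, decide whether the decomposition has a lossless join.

Chase test. Columns are A, B, C, D, E; row i has aⱼ where attribute j ∈ Ri, else bᵢⱼ.
Initial tableau (one row per fragment):
  row 1: b11 a2 b13 a4 a5
  row 2: b21 b22 a3 a4 b25
  row 3: a1 b32 a3 a4 a5
Rows 2 and 3 agree on C; apply C→A and equate their A entries.
Rows 1 and 3 agree on E; apply E→B, D and equate their B, D entries.
Rows 1 and 3 agree on D, E; apply D, E→A and equate their A entries.
Rows 1 and 2 agree on A, D; apply A, D→E and equate their E entries.
Rows 1 and 2 agree on E; apply E→B, D and equate their B, D entries.
Row 2 is now all distinguished symbols — the join is lossless.

Yes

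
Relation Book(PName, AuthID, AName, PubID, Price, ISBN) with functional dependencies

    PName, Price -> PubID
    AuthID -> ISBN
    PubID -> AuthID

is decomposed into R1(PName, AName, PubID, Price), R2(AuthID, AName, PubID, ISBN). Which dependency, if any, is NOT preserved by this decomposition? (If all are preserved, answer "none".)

none

PName, Price → PubID lies within R1.
AuthID → ISBN lies within R2.
PubID → AuthID lies within R2.
Every dependency is enforceable on the fragments, so the decomposition is dependency-preserving.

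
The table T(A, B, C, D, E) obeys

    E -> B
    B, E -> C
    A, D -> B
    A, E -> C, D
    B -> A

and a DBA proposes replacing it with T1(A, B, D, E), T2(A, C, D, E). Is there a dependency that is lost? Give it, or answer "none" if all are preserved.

E → B lies within T1.
B, E → C: restricted closure across fragments reaches C.
A, D → B lies within T1.
A, E → C, D lies within T2.
B → A lies within T1.
Every dependency is enforceable on the fragments, so the decomposition is dependency-preserving.

none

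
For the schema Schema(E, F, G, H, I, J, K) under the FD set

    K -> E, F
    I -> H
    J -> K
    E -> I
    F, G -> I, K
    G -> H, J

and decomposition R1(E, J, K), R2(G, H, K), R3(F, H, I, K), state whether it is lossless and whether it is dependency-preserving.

Lossless test (chase): Rows 1 and 2 agree on K; apply K→E, F and equate their E, F entries. Rows 1 and 3 agree on K; apply K→E, F and equate their E, F entries. Rows 1 and 2 agree on E; apply E→I and equate their I entries. Rows 1 and 3 agree on E; apply E→I and equate their I entries. Rows 1 and 2 agree on I; apply I→H and equate their H entries. No row becomes fully distinguished — the join is lossy.
Dependency preservation: the restricted closure of {E} across the fragments never reaches {I}, so E → I cannot be enforced without a join — not preserved.

lossy and not dependency-preserving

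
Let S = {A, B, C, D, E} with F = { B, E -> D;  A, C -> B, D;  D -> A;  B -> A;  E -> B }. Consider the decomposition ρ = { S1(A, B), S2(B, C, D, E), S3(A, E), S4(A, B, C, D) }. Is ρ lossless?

Yes

Chase test. Columns are A, B, C, D, E; row i has aⱼ where attribute j ∈ Si, else bᵢⱼ.
Initial tableau (one row per fragment):
  row 1: a1 a2 b13 b14 b15
  row 2: b21 a2 a3 a4 a5
  row 3: a1 b32 b33 b34 a5
  row 4: a1 a2 a3 a4 b45
Rows 2 and 4 agree on D; apply D→A and equate their A entries.
Rows 2 and 3 agree on E; apply E→B and equate their B entries.
Rows 2 and 3 agree on B, E; apply B, E→D and equate their D entries.
Row 2 is now all distinguished symbols — the join is lossless.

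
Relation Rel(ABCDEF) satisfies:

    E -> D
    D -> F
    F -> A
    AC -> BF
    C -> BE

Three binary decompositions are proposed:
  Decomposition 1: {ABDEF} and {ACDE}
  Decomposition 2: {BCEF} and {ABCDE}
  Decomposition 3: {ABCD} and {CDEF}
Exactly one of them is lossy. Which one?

Decomposition 1: common = {ADE}, closure = {ADEF} → lossy.
Decomposition 2: common = {BCE}, closure = {ABCDEF} → lossless.
Decomposition 3: common = {CD}, closure = {ABCDEF} → lossless.

Decomposition 1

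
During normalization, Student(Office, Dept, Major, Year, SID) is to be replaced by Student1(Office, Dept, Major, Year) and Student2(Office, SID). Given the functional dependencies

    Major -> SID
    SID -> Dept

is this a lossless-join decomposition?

No

Common attributes: Student1 ∩ Student2 = {Office}.
No dependency enlarges {Office}, so (Office)⁺ = {Office}.
The closure contains neither all of Student1 = {Office, Dept, Major, Year} nor all of Student2 = {Office, SID}, so the common attributes are not a superkey of either fragment. The join is lossy.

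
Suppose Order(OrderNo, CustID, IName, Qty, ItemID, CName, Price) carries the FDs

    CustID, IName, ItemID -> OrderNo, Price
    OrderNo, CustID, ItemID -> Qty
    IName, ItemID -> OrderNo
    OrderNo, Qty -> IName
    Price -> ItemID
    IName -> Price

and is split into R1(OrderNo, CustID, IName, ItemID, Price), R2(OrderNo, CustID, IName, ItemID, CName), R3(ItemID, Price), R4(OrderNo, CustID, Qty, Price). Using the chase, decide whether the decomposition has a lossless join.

Yes

Chase test. Columns are OrderNo, CustID, IName, Qty, ItemID, CName, Price; row i has aⱼ where attribute j ∈ Ri, else bᵢⱼ.
Initial tableau (one row per fragment):
  row 1: a1 a2 a3 b14 a5 b16 a7
  row 2: a1 a2 a3 b24 a5 a6 b27
  row 3: b31 b32 b33 b34 a5 b36 a7
  row 4: a1 a2 b43 a4 b45 b46 a7
Rows 1 and 2 agree on CustID, IName, ItemID; apply CustID, IName, ItemID→OrderNo, Price and equate their OrderNo, Price entries.
Rows 1 and 2 agree on OrderNo, CustID, ItemID; apply OrderNo, CustID, ItemID→Qty and equate their Qty entries.
Rows 1 and 4 agree on Price; apply Price→ItemID and equate their ItemID entries.
Rows 1 and 4 agree on OrderNo, CustID, ItemID; apply OrderNo, CustID, ItemID→Qty and equate their Qty entries.
Rows 1 and 4 agree on OrderNo, Qty; apply OrderNo, Qty→IName and equate their IName entries.
Row 2 is now all distinguished symbols — the join is lossless.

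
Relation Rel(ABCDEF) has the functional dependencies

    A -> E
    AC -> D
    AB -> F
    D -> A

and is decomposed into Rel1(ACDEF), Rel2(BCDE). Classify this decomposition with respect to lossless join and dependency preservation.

lossy and not dependency-preserving

Lossless test: (CDE)⁺ = {ACDE}, which is a superkey of neither fragment — lossy.
Dependency preservation: the restricted closure of {AB} across the fragments never reaches {F}, so AB → F cannot be enforced without a join — not preserved.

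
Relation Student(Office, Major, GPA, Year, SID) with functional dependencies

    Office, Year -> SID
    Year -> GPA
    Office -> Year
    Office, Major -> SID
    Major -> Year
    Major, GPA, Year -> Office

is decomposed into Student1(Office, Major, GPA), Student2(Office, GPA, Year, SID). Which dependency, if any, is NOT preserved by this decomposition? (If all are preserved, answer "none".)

Office, Year → SID lies within Student2.
Year → GPA lies within Student2.
Office → Year lies within Student2.
Office, Major → SID: restricted closure across fragments reaches SID.
Major → Year: restricted closure across fragments reaches Year.
Major, GPA, Year → Office: restricted closure across fragments reaches Office.
Every dependency is enforceable on the fragments, so the decomposition is dependency-preserving.

none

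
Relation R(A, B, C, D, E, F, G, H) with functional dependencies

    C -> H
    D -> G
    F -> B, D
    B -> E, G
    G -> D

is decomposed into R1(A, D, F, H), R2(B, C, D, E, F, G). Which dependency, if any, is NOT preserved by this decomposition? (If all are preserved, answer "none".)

Check C → H: no single fragment contains all of {C, H}, and the restricted closure of {C} across the fragments never reaches {H}.
D → G is preserved.
F → B, D is preserved.
B → E, G is preserved.
G → D is preserved.

C -> H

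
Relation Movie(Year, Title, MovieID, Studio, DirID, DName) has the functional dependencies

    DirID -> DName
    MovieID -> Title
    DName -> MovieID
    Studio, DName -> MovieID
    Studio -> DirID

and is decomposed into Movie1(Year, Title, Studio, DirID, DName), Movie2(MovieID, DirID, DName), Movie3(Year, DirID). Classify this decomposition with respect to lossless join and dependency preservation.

Lossless test (chase): Rows 1 and 3 agree on DirID; apply DirID→DName and equate their DName entries. Rows 1 and 2 agree on DName; apply DName→MovieID and equate their MovieID entries. Rows 1 and 3 agree on DName; apply DName→MovieID and equate their MovieID entries. Rows 1 and 2 agree on MovieID; apply MovieID→Title and equate their Title entries. Rows 1 and 3 agree on MovieID; apply MovieID→Title and equate their Title entries. Row 1 is now all distinguished symbols — the join is lossless.
Dependency preservation: the restricted closure of {MovieID} across the fragments never reaches {Title}, so MovieID → Title cannot be enforced without a join — not preserved.

lossless but not dependency-preserving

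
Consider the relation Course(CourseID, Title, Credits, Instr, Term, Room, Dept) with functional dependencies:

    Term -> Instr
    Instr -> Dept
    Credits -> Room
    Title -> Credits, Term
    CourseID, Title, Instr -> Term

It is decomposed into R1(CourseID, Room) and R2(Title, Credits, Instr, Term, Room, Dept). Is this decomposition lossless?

No

Common attributes: R1 ∩ R2 = {Room}.
No dependency enlarges {Room}, so (Room)⁺ = {Room}.
The closure contains neither all of R1 = {CourseID, Room} nor all of R2 = {Title, Credits, Instr, Term, Room, Dept}, so the common attributes are not a superkey of either fragment. The join is lossy.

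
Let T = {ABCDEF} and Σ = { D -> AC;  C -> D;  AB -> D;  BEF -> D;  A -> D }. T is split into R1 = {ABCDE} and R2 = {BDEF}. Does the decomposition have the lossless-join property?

Common attributes: R1 ∩ R2 = {BDE}.
Closure of {BDE}: D → AC applies, adding AC. So (BDE)⁺ = {ABCDE}.
This closure contains every attribute of R1, so R1 ∩ R2 → R1. The join is lossless.

Yes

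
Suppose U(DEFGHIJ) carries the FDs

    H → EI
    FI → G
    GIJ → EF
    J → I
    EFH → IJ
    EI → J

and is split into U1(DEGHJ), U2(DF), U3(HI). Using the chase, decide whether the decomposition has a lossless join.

Chase test. Columns are DEFGHIJ; row i has aⱼ where attribute j ∈ Ui, else bᵢⱼ.
Initial tableau (one row per fragment):
  row 1: a1 a2 b13 a4 a5 b16 a7
  row 2: a1 b22 a3 b24 b25 b26 b27
  row 3: b31 b32 b33 b34 a5 a6 b37
Rows 1 and 3 agree on H; apply H→EI and equate their EI entries.
Rows 1 and 3 agree on EI; apply EI→J and equate their J entries.
No row becomes fully distinguished — the join is lossy.

No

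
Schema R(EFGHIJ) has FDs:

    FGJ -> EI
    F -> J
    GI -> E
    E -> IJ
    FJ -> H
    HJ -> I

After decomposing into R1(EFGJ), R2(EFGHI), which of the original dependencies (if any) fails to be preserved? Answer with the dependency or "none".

HJ -> I

Check HJ → I: no single fragment contains all of {HIJ}, and the restricted closure of {HJ} across the fragments never reaches {I}.
FGJ → EI is preserved.
F → J is preserved.
GI → E is preserved.
E → IJ is preserved.
FJ → H is preserved.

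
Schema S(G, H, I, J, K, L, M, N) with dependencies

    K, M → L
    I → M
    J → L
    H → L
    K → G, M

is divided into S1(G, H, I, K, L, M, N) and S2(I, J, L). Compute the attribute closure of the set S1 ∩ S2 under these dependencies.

S1 ∩ S2 = {I, L}.
I → M applies, adding M
Closure: {I, L, M}.

I, L, M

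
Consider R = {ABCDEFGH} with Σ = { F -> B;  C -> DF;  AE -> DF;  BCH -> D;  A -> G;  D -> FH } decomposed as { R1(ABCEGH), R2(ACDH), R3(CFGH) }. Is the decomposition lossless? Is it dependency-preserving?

lossless but not dependency-preserving

Lossless test (chase): Rows 1 and 2 agree on C; apply C→DF and equate their DF entries. Rows 1 and 3 agree on C; apply C→DF and equate their DF entries. Rows 1 and 2 agree on A; apply A→G and equate their G entries. Rows 1 and 2 agree on F; apply F→B and equate their B entries. Rows 1 and 3 agree on F; apply F→B and equate their B entries. Row 1 is now all distinguished symbols — the join is lossless.
Dependency preservation: the restricted closure of {F} across the fragments never reaches {B}, so F → B cannot be enforced without a join — not preserved.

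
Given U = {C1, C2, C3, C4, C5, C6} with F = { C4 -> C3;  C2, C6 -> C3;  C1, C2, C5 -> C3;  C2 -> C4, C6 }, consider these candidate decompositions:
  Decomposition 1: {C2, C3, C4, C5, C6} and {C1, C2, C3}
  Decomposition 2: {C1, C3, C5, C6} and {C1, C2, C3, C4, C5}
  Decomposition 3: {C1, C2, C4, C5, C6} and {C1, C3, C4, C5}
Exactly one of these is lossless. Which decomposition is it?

Decomposition 3

Decomposition 1: common = {C2, C3}, closure = {C2, C3, C4, C6} → lossy.
Decomposition 2: common = {C1, C3, C5}, closure = {C1, C3, C5} → lossy.
Decomposition 3: common = {C1, C4, C5}, closure = {C1, C3, C4, C5} → lossless.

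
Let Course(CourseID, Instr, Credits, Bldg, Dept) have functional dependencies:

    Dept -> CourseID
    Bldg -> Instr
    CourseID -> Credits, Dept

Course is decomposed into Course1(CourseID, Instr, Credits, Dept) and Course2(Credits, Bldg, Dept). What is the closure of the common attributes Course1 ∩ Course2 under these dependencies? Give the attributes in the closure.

Course1 ∩ Course2 = {Credits, Dept}.
Dept → CourseID applies, adding CourseID
Closure: {CourseID, Credits, Dept}.

CourseID, Credits, Dept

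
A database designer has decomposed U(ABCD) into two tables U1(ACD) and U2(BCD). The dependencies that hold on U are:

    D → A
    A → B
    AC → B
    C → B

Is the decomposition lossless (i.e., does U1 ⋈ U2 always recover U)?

Common attributes: U1 ∩ U2 = {CD}.
Closure of {CD}: D → A applies, adding A; A → B applies, adding B. So (CD)⁺ = {ABCD}.
This closure contains every attribute of U1, so U1 ∩ U2 → U1. The join is lossless.

Yes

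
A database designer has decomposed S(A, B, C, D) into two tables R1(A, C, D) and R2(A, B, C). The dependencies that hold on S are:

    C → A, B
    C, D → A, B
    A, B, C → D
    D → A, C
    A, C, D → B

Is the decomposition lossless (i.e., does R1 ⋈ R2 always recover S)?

Yes

Common attributes: R1 ∩ R2 = {A, C}.
Closure of {A, C}: C → A, B applies, adding B; A, B, C → D applies, adding D. So (A, C)⁺ = {A, B, C, D}.
This closure contains every attribute of R1, so R1 ∩ R2 → R1. The join is lossless.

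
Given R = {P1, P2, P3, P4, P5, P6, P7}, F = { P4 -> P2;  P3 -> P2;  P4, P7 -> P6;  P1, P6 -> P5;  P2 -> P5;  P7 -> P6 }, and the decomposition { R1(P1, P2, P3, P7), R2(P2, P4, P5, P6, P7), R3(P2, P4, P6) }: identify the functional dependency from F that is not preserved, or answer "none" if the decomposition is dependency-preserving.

P1, P6 -> P5

Check P1, P6 → P5: no single fragment contains all of {P1, P5, P6}, and the restricted closure of {P1, P6} across the fragments never reaches {P5}.
P4 → P2 is preserved.
P3 → P2 is preserved.
P4, P7 → P6 is preserved.
P2 → P5 is preserved.
P7 → P6 is preserved.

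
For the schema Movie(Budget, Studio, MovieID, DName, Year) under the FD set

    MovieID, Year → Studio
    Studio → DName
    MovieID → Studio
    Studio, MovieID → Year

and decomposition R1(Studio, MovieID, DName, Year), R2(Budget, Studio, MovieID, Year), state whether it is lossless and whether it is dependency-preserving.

Lossless test: (Studio, MovieID, Year)⁺ = {Studio, MovieID, DName, Year}, which contains all of one fragment — lossless.
Dependency preservation: every FD's attributes lie within a single fragment, so each can be enforced locally — preserved.

lossless and dependency-preserving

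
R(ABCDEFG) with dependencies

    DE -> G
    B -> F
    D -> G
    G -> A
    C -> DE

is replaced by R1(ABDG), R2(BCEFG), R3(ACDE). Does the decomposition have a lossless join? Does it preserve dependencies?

lossless and dependency-preserving

Lossless test (chase): Rows 1 and 2 agree on B; apply B→F and equate their F entries. Rows 1 and 3 agree on D; apply D→G and equate their G entries. Rows 1 and 2 agree on G; apply G→A and equate their A entries. Rows 2 and 3 agree on C; apply C→DE and equate their DE entries. Row 2 is now all distinguished symbols — the join is lossless.
Dependency preservation: DE → G is not contained in any single fragment, but the restricted closure of its left-hand side across the fragments still reaches the right-hand side; the remaining FDs each lie inside some fragment. All dependencies are preserved.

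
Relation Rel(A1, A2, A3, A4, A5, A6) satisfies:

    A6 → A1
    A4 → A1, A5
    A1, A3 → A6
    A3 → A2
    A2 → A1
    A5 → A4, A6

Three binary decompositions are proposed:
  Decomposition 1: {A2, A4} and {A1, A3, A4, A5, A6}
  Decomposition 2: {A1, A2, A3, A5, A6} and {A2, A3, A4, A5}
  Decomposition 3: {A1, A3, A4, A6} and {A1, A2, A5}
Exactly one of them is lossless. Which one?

Decomposition 2

Decomposition 1: common = {A4}, closure = {A1, A4, A5, A6} → lossy.
Decomposition 2: common = {A2, A3, A5}, closure = {A1, A2, A3, A4, A5, A6} → lossless.
Decomposition 3: common = {A1}, closure = {A1} → lossy.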